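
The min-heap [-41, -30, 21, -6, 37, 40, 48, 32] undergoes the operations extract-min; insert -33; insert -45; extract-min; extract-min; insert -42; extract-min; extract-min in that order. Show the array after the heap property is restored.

[-6, 32, 21, 48, 37, 40]

extract-min → returns -41:
  remove root -41; move last element 32 to root → [32, -30, 21, -6, 37, 40, 48]
  32 vs smaller child -30 at index 1, swap → [-30, 32, 21, -6, 37, 40, 48]
  32 vs smaller child -6 at index 3, swap → [-30, -6, 21, 32, 37, 40, 48]
insert -33:
  append -33 at index 7 → [-30, -6, 21, 32, 37, 40, 48, -33]
  -33 < parent 32 at index 3, swap → [-30, -6, 21, -33, 37, 40, 48, 32]
  -33 < parent -6 at index 1, swap → [-30, -33, 21, -6, 37, 40, 48, 32]
  -33 < parent -30 at index 0, swap → [-33, -30, 21, -6, 37, 40, 48, 32]
insert -45:
  append -45 at index 8 → [-33, -30, 21, -6, 37, 40, 48, 32, -45]
  -45 < parent -6 at index 3, swap → [-33, -30, 21, -45, 37, 40, 48, 32, -6]
  -45 < parent -30 at index 1, swap → [-33, -45, 21, -30, 37, 40, 48, 32, -6]
  -45 < parent -33 at index 0, swap → [-45, -33, 21, -30, 37, 40, 48, 32, -6]
extract-min → returns -45:
  remove root -45; move last element -6 to root → [-6, -33, 21, -30, 37, 40, 48, 32]
  -6 vs smaller child -33 at index 1, swap → [-33, -6, 21, -30, 37, 40, 48, 32]
  -6 vs smaller child -30 at index 3, swap → [-33, -30, 21, -6, 37, 40, 48, 32]
extract-min → returns -33:
  remove root -33; move last element 32 to root → [32, -30, 21, -6, 37, 40, 48]
  32 vs smaller child -30 at index 1, swap → [-30, 32, 21, -6, 37, 40, 48]
  32 vs smaller child -6 at index 3, swap → [-30, -6, 21, 32, 37, 40, 48]
insert -42:
  append -42 at index 7 → [-30, -6, 21, 32, 37, 40, 48, -42]
  -42 < parent 32 at index 3, swap → [-30, -6, 21, -42, 37, 40, 48, 32]
  -42 < parent -6 at index 1, swap → [-30, -42, 21, -6, 37, 40, 48, 32]
  -42 < parent -30 at index 0, swap → [-42, -30, 21, -6, 37, 40, 48, 32]
extract-min → returns -42:
  remove root -42; move last element 32 to root → [32, -30, 21, -6, 37, 40, 48]
  32 vs smaller child -30 at index 1, swap → [-30, 32, 21, -6, 37, 40, 48]
  32 vs smaller child -6 at index 3, swap → [-30, -6, 21, 32, 37, 40, 48]
extract-min → returns -30:
  remove root -30; move last element 48 to root → [48, -6, 21, 32, 37, 40]
  48 vs smaller child -6 at index 1, swap → [-6, 48, 21, 32, 37, 40]
  48 vs smaller child 32 at index 3, swap → [-6, 32, 21, 48, 37, 40]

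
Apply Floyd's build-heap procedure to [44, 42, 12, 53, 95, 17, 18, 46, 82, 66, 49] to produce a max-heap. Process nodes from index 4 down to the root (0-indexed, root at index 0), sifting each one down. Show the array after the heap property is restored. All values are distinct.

sift down from index 4: already satisfies heap property
sift down from index 3:
  53 vs larger child 82 at index 8, swap → [44, 42, 12, 82, 95, 17, 18, 46, 53, 66, 49]
sift down from index 2:
  12 vs larger child 18 at index 6, swap → [44, 42, 18, 82, 95, 17, 12, 46, 53, 66, 49]
sift down from index 1:
  42 vs larger child 95 at index 4, swap → [44, 95, 18, 82, 42, 17, 12, 46, 53, 66, 49]
  42 vs larger child 66 at index 9, swap → [44, 95, 18, 82, 66, 17, 12, 46, 53, 42, 49]
sift down from index 0:
  44 vs larger child 95 at index 1, swap → [95, 44, 18, 82, 66, 17, 12, 46, 53, 42, 49]
  44 vs larger child 82 at index 3, swap → [95, 82, 18, 44, 66, 17, 12, 46, 53, 42, 49]
  44 vs larger child 53 at index 8, swap → [95, 82, 18, 53, 66, 17, 12, 46, 44, 42, 49]

[95, 82, 18, 53, 66, 17, 12, 46, 44, 42, 49]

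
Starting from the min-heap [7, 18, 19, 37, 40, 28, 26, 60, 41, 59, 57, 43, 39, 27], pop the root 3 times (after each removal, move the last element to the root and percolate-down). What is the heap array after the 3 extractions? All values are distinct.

extract-min #1 returns 7:
  remove root 7; move last element 27 to root → [27, 18, 19, 37, 40, 28, 26, 60, 41, 59, 57, 43, 39]
  27 vs smaller child 18 at index 1, swap → [18, 27, 19, 37, 40, 28, 26, 60, 41, 59, 57, 43, 39]
extract-min #2 returns 18:
  remove root 18; move last element 39 to root → [39, 27, 19, 37, 40, 28, 26, 60, 41, 59, 57, 43]
  39 vs smaller child 19 at index 2, swap → [19, 27, 39, 37, 40, 28, 26, 60, 41, 59, 57, 43]
  39 vs smaller child 26 at index 6, swap → [19, 27, 26, 37, 40, 28, 39, 60, 41, 59, 57, 43]
extract-min #3 returns 19:
  remove root 19; move last element 43 to root → [43, 27, 26, 37, 40, 28, 39, 60, 41, 59, 57]
  43 vs smaller child 26 at index 2, swap → [26, 27, 43, 37, 40, 28, 39, 60, 41, 59, 57]
  43 vs smaller child 28 at index 5, swap → [26, 27, 28, 37, 40, 43, 39, 60, 41, 59, 57]

[26, 27, 28, 37, 40, 43, 39, 60, 41, 59, 57]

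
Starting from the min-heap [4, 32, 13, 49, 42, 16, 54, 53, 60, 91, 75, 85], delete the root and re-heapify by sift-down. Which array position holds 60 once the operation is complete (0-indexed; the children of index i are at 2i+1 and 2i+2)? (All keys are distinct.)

remove root 4; move last element 85 to root → [85, 32, 13, 49, 42, 16, 54, 53, 60, 91, 75]
85 vs smaller child 13 at index 2, swap → [13, 32, 85, 49, 42, 16, 54, 53, 60, 91, 75]
85 vs smaller child 16 at index 5, swap → [13, 32, 16, 49, 42, 85, 54, 53, 60, 91, 75]
resulting array: [13, 32, 16, 49, 42, 85, 54, 53, 60, 91, 75]

8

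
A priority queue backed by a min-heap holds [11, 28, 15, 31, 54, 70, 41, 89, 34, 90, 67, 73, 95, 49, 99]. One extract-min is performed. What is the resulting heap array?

[15, 28, 41, 31, 54, 70, 49, 89, 34, 90, 67, 73, 95, 99]

remove root 11; move last element 99 to root → [99, 28, 15, 31, 54, 70, 41, 89, 34, 90, 67, 73, 95, 49]
99 vs smaller child 15 at index 2, swap → [15, 28, 99, 31, 54, 70, 41, 89, 34, 90, 67, 73, 95, 49]
99 vs smaller child 41 at index 6, swap → [15, 28, 41, 31, 54, 70, 99, 89, 34, 90, 67, 73, 95, 49]
99 vs only child 49 at index 13, swap → [15, 28, 41, 31, 54, 70, 49, 89, 34, 90, 67, 73, 95, 99]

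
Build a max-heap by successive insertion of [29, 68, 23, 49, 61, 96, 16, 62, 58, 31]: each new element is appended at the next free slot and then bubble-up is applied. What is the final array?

[96, 62, 68, 61, 49, 23, 16, 29, 58, 31]

Insert 29:
  append 29 at index 0 → [29] (no swap needed)
Insert 68:
  append 68 at index 1 → [29, 68]
  68 > parent 29 at index 0, swap → [68, 29]
Insert 23:
  append 23 at index 2 → [68, 29, 23] (no swap needed)
Insert 49:
  append 49 at index 3 → [68, 29, 23, 49]
  49 > parent 29 at index 1, swap → [68, 49, 23, 29]
Insert 61:
  append 61 at index 4 → [68, 49, 23, 29, 61]
  61 > parent 49 at index 1, swap → [68, 61, 23, 29, 49]
Insert 96:
  append 96 at index 5 → [68, 61, 23, 29, 49, 96]
  96 > parent 23 at index 2, swap → [68, 61, 96, 29, 49, 23]
  96 > parent 68 at index 0, swap → [96, 61, 68, 29, 49, 23]
Insert 16:
  append 16 at index 6 → [96, 61, 68, 29, 49, 23, 16] (no swap needed)
Insert 62:
  append 62 at index 7 → [96, 61, 68, 29, 49, 23, 16, 62]
  62 > parent 29 at index 3, swap → [96, 61, 68, 62, 49, 23, 16, 29]
  62 > parent 61 at index 1, swap → [96, 62, 68, 61, 49, 23, 16, 29]
Insert 58:
  append 58 at index 8 → [96, 62, 68, 61, 49, 23, 16, 29, 58] (no swap needed)
Insert 31:
  append 31 at index 9 → [96, 62, 68, 61, 49, 23, 16, 29, 58, 31] (no swap needed)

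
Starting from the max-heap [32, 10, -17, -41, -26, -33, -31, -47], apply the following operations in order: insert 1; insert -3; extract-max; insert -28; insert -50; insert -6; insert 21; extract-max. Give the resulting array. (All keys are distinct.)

[10, 1, -6, -26, -3, -17, -31, -47, -41, -28, -50, -33]

insert 1:
  append 1 at index 8 → [32, 10, -17, -41, -26, -33, -31, -47, 1]
  1 > parent -41 at index 3, swap → [32, 10, -17, 1, -26, -33, -31, -47, -41]
insert -3:
  append -3 at index 9 → [32, 10, -17, 1, -26, -33, -31, -47, -41, -3]
  -3 > parent -26 at index 4, swap → [32, 10, -17, 1, -3, -33, -31, -47, -41, -26]
extract-max → returns 32:
  remove root 32; move last element -26 to root → [-26, 10, -17, 1, -3, -33, -31, -47, -41]
  -26 vs larger child 10 at index 1, swap → [10, -26, -17, 1, -3, -33, -31, -47, -41]
  -26 vs larger child 1 at index 3, swap → [10, 1, -17, -26, -3, -33, -31, -47, -41]
insert -28:
  append -28 at index 9 → [10, 1, -17, -26, -3, -33, -31, -47, -41, -28] (no swap needed)
insert -50:
  append -50 at index 10 → [10, 1, -17, -26, -3, -33, -31, -47, -41, -28, -50] (no swap needed)
insert -6:
  append -6 at index 11 → [10, 1, -17, -26, -3, -33, -31, -47, -41, -28, -50, -6]
  -6 > parent -33 at index 5, swap → [10, 1, -17, -26, -3, -6, -31, -47, -41, -28, -50, -33]
  -6 > parent -17 at index 2, swap → [10, 1, -6, -26, -3, -17, -31, -47, -41, -28, -50, -33]
insert 21:
  append 21 at index 12 → [10, 1, -6, -26, -3, -17, -31, -47, -41, -28, -50, -33, 21]
  21 > parent -17 at index 5, swap → [10, 1, -6, -26, -3, 21, -31, -47, -41, -28, -50, -33, -17]
  21 > parent -6 at index 2, swap → [10, 1, 21, -26, -3, -6, -31, -47, -41, -28, -50, -33, -17]
  21 > parent 10 at index 0, swap → [21, 1, 10, -26, -3, -6, -31, -47, -41, -28, -50, -33, -17]
extract-max → returns 21:
  remove root 21; move last element -17 to root → [-17, 1, 10, -26, -3, -6, -31, -47, -41, -28, -50, -33]
  -17 vs larger child 10 at index 2, swap → [10, 1, -17, -26, -3, -6, -31, -47, -41, -28, -50, -33]
  -17 vs larger child -6 at index 5, swap → [10, 1, -6, -26, -3, -17, -31, -47, -41, -28, -50, -33]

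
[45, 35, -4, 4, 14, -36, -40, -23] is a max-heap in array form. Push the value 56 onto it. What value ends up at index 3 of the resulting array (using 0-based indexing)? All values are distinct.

35

append 56 at index 8 → [45, 35, -4, 4, 14, -36, -40, -23, 56]
56 > parent 4 at index 3, swap → [45, 35, -4, 56, 14, -36, -40, -23, 4]
56 > parent 35 at index 1, swap → [45, 56, -4, 35, 14, -36, -40, -23, 4]
56 > parent 45 at index 0, swap → [56, 45, -4, 35, 14, -36, -40, -23, 4]
resulting array: [56, 45, -4, 35, 14, -36, -40, -23, 4]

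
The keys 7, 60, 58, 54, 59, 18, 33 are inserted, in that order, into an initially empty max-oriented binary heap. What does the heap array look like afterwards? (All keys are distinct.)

Insert 7:
  append 7 at index 0 → [7] (no swap needed)
Insert 60:
  append 60 at index 1 → [7, 60]
  60 > parent 7 at index 0, swap → [60, 7]
Insert 58:
  append 58 at index 2 → [60, 7, 58] (no swap needed)
Insert 54:
  append 54 at index 3 → [60, 7, 58, 54]
  54 > parent 7 at index 1, swap → [60, 54, 58, 7]
Insert 59:
  append 59 at index 4 → [60, 54, 58, 7, 59]
  59 > parent 54 at index 1, swap → [60, 59, 58, 7, 54]
Insert 18:
  append 18 at index 5 → [60, 59, 58, 7, 54, 18] (no swap needed)
Insert 33:
  append 33 at index 6 → [60, 59, 58, 7, 54, 18, 33] (no swap needed)

[60, 59, 58, 7, 54, 18, 33]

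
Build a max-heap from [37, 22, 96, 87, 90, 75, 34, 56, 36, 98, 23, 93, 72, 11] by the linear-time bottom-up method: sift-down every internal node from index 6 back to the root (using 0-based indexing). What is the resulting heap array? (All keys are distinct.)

sift down from index 6: already satisfies heap property
sift down from index 5:
  75 vs larger child 93 at index 11, swap → [37, 22, 96, 87, 90, 93, 34, 56, 36, 98, 23, 75, 72, 11]
sift down from index 4:
  90 vs larger child 98 at index 9, swap → [37, 22, 96, 87, 98, 93, 34, 56, 36, 90, 23, 75, 72, 11]
sift down from index 3: already satisfies heap property
sift down from index 2: already satisfies heap property
sift down from index 1:
  22 vs larger child 98 at index 4, swap → [37, 98, 96, 87, 22, 93, 34, 56, 36, 90, 23, 75, 72, 11]
  22 vs larger child 90 at index 9, swap → [37, 98, 96, 87, 90, 93, 34, 56, 36, 22, 23, 75, 72, 11]
sift down from index 0:
  37 vs larger child 98 at index 1, swap → [98, 37, 96, 87, 90, 93, 34, 56, 36, 22, 23, 75, 72, 11]
  37 vs larger child 90 at index 4, swap → [98, 90, 96, 87, 37, 93, 34, 56, 36, 22, 23, 75, 72, 11]

[98, 90, 96, 87, 37, 93, 34, 56, 36, 22, 23, 75, 72, 11]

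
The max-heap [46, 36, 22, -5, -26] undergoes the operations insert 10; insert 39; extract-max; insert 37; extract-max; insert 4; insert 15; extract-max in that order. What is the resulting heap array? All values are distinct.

insert 10:
  append 10 at index 5 → [46, 36, 22, -5, -26, 10] (no swap needed)
insert 39:
  append 39 at index 6 → [46, 36, 22, -5, -26, 10, 39]
  39 > parent 22 at index 2, swap → [46, 36, 39, -5, -26, 10, 22]
extract-max → returns 46:
  remove root 46; move last element 22 to root → [22, 36, 39, -5, -26, 10]
  22 vs larger child 39 at index 2, swap → [39, 36, 22, -5, -26, 10]
insert 37:
  append 37 at index 6 → [39, 36, 22, -5, -26, 10, 37]
  37 > parent 22 at index 2, swap → [39, 36, 37, -5, -26, 10, 22]
extract-max → returns 39:
  remove root 39; move last element 22 to root → [22, 36, 37, -5, -26, 10]
  22 vs larger child 37 at index 2, swap → [37, 36, 22, -5, -26, 10]
insert 4:
  append 4 at index 6 → [37, 36, 22, -5, -26, 10, 4] (no swap needed)
insert 15:
  append 15 at index 7 → [37, 36, 22, -5, -26, 10, 4, 15]
  15 > parent -5 at index 3, swap → [37, 36, 22, 15, -26, 10, 4, -5]
extract-max → returns 37:
  remove root 37; move last element -5 to root → [-5, 36, 22, 15, -26, 10, 4]
  -5 vs larger child 36 at index 1, swap → [36, -5, 22, 15, -26, 10, 4]
  -5 vs larger child 15 at index 3, swap → [36, 15, 22, -5, -26, 10, 4]

[36, 15, 22, -5, -26, 10, 4]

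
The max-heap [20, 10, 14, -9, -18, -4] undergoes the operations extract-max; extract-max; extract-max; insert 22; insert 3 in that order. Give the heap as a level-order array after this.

extract-max → returns 20:
  remove root 20; move last element -4 to root → [-4, 10, 14, -9, -18]
  -4 vs larger child 14 at index 2, swap → [14, 10, -4, -9, -18]
extract-max → returns 14:
  remove root 14; move last element -18 to root → [-18, 10, -4, -9]
  -18 vs larger child 10 at index 1, swap → [10, -18, -4, -9]
  -18 vs only child -9 at index 3, swap → [10, -9, -4, -18]
extract-max → returns 10:
  remove root 10; move last element -18 to root → [-18, -9, -4]
  -18 vs larger child -4 at index 2, swap → [-4, -9, -18]
insert 22:
  append 22 at index 3 → [-4, -9, -18, 22]
  22 > parent -9 at index 1, swap → [-4, 22, -18, -9]
  22 > parent -4 at index 0, swap → [22, -4, -18, -9]
insert 3:
  append 3 at index 4 → [22, -4, -18, -9, 3]
  3 > parent -4 at index 1, swap → [22, 3, -18, -9, -4]

[22, 3, -18, -9, -4]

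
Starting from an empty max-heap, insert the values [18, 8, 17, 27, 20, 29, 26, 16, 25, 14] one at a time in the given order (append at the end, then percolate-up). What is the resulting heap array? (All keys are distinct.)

[29, 25, 27, 20, 18, 17, 26, 8, 16, 14]

Insert 18:
  append 18 at index 0 → [18] (no swap needed)
Insert 8:
  append 8 at index 1 → [18, 8] (no swap needed)
Insert 17:
  append 17 at index 2 → [18, 8, 17] (no swap needed)
Insert 27:
  append 27 at index 3 → [18, 8, 17, 27]
  27 > parent 8 at index 1, swap → [18, 27, 17, 8]
  27 > parent 18 at index 0, swap → [27, 18, 17, 8]
Insert 20:
  append 20 at index 4 → [27, 18, 17, 8, 20]
  20 > parent 18 at index 1, swap → [27, 20, 17, 8, 18]
Insert 29:
  append 29 at index 5 → [27, 20, 17, 8, 18, 29]
  29 > parent 17 at index 2, swap → [27, 20, 29, 8, 18, 17]
  29 > parent 27 at index 0, swap → [29, 20, 27, 8, 18, 17]
Insert 26:
  append 26 at index 6 → [29, 20, 27, 8, 18, 17, 26] (no swap needed)
Insert 16:
  append 16 at index 7 → [29, 20, 27, 8, 18, 17, 26, 16]
  16 > parent 8 at index 3, swap → [29, 20, 27, 16, 18, 17, 26, 8]
Insert 25:
  append 25 at index 8 → [29, 20, 27, 16, 18, 17, 26, 8, 25]
  25 > parent 16 at index 3, swap → [29, 20, 27, 25, 18, 17, 26, 8, 16]
  25 > parent 20 at index 1, swap → [29, 25, 27, 20, 18, 17, 26, 8, 16]
Insert 14:
  append 14 at index 9 → [29, 25, 27, 20, 18, 17, 26, 8, 16, 14] (no swap needed)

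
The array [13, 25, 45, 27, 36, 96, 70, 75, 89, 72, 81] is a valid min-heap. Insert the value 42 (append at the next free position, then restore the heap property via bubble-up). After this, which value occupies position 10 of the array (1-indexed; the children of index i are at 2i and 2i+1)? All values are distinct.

72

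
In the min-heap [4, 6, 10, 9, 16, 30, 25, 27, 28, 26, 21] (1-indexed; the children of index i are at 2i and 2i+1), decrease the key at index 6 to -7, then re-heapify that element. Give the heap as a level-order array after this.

[-7, 6, 4, 9, 16, 10, 25, 27, 28, 26, 21]

set index 6 from 30 to -7 → [4, 6, 10, 9, 16, -7, 25, 27, 28, 26, 21]
-7 < parent 10 at index 3, swap → [4, 6, -7, 9, 16, 10, 25, 27, 28, 26, 21]
-7 < parent 4 at index 1, swap → [-7, 6, 4, 9, 16, 10, 25, 27, 28, 26, 21]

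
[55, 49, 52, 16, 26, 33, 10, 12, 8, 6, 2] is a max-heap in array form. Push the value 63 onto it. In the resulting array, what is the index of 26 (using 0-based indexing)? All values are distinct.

4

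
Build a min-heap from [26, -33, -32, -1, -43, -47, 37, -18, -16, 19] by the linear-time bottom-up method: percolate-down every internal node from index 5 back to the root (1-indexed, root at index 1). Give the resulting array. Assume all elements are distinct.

[-47, -43, -32, -18, -33, 26, 37, -1, -16, 19]

sift down from index 5: already satisfies heap property
sift down from index 4:
  -1 vs smaller child -18 at index 8, swap → [26, -33, -32, -18, -43, -47, 37, -1, -16, 19]
sift down from index 3:
  -32 vs smaller child -47 at index 6, swap → [26, -33, -47, -18, -43, -32, 37, -1, -16, 19]
sift down from index 2:
  -33 vs smaller child -43 at index 5, swap → [26, -43, -47, -18, -33, -32, 37, -1, -16, 19]
sift down from index 1:
  26 vs smaller child -47 at index 3, swap → [-47, -43, 26, -18, -33, -32, 37, -1, -16, 19]
  26 vs smaller child -32 at index 6, swap → [-47, -43, -32, -18, -33, 26, 37, -1, -16, 19]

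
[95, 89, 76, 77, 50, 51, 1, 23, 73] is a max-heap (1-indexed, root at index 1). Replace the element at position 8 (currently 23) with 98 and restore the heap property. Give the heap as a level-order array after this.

[98, 95, 76, 89, 50, 51, 1, 77, 73]

set index 8 from 23 to 98 → [95, 89, 76, 77, 50, 51, 1, 98, 73]
98 > parent 77 at index 4, swap → [95, 89, 76, 98, 50, 51, 1, 77, 73]
98 > parent 89 at index 2, swap → [95, 98, 76, 89, 50, 51, 1, 77, 73]
98 > parent 95 at index 1, swap → [98, 95, 76, 89, 50, 51, 1, 77, 73]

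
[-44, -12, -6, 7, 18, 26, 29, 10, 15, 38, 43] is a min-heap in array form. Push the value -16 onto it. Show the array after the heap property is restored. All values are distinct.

append -16 at index 11 → [-44, -12, -6, 7, 18, 26, 29, 10, 15, 38, 43, -16]
-16 < parent 26 at index 5, swap → [-44, -12, -6, 7, 18, -16, 29, 10, 15, 38, 43, 26]
-16 < parent -6 at index 2, swap → [-44, -12, -16, 7, 18, -6, 29, 10, 15, 38, 43, 26]

[-44, -12, -16, 7, 18, -6, 29, 10, 15, 38, 43, 26]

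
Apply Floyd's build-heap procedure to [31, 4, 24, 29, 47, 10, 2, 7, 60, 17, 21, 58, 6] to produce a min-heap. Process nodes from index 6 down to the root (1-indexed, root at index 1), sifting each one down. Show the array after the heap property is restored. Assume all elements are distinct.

[2, 4, 6, 7, 17, 10, 24, 29, 60, 47, 21, 58, 31]

sift down from index 6:
  10 vs smaller child 6 at index 13, swap → [31, 4, 24, 29, 47, 6, 2, 7, 60, 17, 21, 58, 10]
sift down from index 5:
  47 vs smaller child 17 at index 10, swap → [31, 4, 24, 29, 17, 6, 2, 7, 60, 47, 21, 58, 10]
sift down from index 4:
  29 vs smaller child 7 at index 8, swap → [31, 4, 24, 7, 17, 6, 2, 29, 60, 47, 21, 58, 10]
sift down from index 3:
  24 vs smaller child 2 at index 7, swap → [31, 4, 2, 7, 17, 6, 24, 29, 60, 47, 21, 58, 10]
sift down from index 2: already satisfies heap property
sift down from index 1:
  31 vs smaller child 2 at index 3, swap → [2, 4, 31, 7, 17, 6, 24, 29, 60, 47, 21, 58, 10]
  31 vs smaller child 6 at index 6, swap → [2, 4, 6, 7, 17, 31, 24, 29, 60, 47, 21, 58, 10]
  31 vs smaller child 10 at index 13, swap → [2, 4, 6, 7, 17, 10, 24, 29, 60, 47, 21, 58, 31]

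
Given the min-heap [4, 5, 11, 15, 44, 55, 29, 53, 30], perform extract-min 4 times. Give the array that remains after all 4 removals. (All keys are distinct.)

extract-min #1 returns 4:
  remove root 4; move last element 30 to root → [30, 5, 11, 15, 44, 55, 29, 53]
  30 vs smaller child 5 at index 1, swap → [5, 30, 11, 15, 44, 55, 29, 53]
  30 vs smaller child 15 at index 3, swap → [5, 15, 11, 30, 44, 55, 29, 53]
extract-min #2 returns 5:
  remove root 5; move last element 53 to root → [53, 15, 11, 30, 44, 55, 29]
  53 vs smaller child 11 at index 2, swap → [11, 15, 53, 30, 44, 55, 29]
  53 vs smaller child 29 at index 6, swap → [11, 15, 29, 30, 44, 55, 53]
extract-min #3 returns 11:
  remove root 11; move last element 53 to root → [53, 15, 29, 30, 44, 55]
  53 vs smaller child 15 at index 1, swap → [15, 53, 29, 30, 44, 55]
  53 vs smaller child 30 at index 3, swap → [15, 30, 29, 53, 44, 55]
extract-min #4 returns 15:
  remove root 15; move last element 55 to root → [55, 30, 29, 53, 44]
  55 vs smaller child 29 at index 2, swap → [29, 30, 55, 53, 44]

[29, 30, 55, 53, 44]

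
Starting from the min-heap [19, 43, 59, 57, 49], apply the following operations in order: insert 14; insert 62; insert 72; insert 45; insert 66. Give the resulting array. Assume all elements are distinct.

[14, 43, 19, 45, 49, 59, 62, 72, 57, 66]

insert 14:
  append 14 at index 5 → [19, 43, 59, 57, 49, 14]
  14 < parent 59 at index 2, swap → [19, 43, 14, 57, 49, 59]
  14 < parent 19 at index 0, swap → [14, 43, 19, 57, 49, 59]
insert 62:
  append 62 at index 6 → [14, 43, 19, 57, 49, 59, 62] (no swap needed)
insert 72:
  append 72 at index 7 → [14, 43, 19, 57, 49, 59, 62, 72] (no swap needed)
insert 45:
  append 45 at index 8 → [14, 43, 19, 57, 49, 59, 62, 72, 45]
  45 < parent 57 at index 3, swap → [14, 43, 19, 45, 49, 59, 62, 72, 57]
insert 66:
  append 66 at index 9 → [14, 43, 19, 45, 49, 59, 62, 72, 57, 66] (no swap needed)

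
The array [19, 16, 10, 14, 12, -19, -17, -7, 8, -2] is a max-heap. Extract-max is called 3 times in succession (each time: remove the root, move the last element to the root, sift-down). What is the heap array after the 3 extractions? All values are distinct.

[12, 8, 10, -7, -2, -19, -17]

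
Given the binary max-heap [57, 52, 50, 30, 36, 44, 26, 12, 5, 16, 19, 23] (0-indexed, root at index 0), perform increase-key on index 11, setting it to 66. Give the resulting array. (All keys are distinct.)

[66, 52, 57, 30, 36, 50, 26, 12, 5, 16, 19, 44]

set index 11 from 23 to 66 → [57, 52, 50, 30, 36, 44, 26, 12, 5, 16, 19, 66]
66 > parent 44 at index 5, swap → [57, 52, 50, 30, 36, 66, 26, 12, 5, 16, 19, 44]
66 > parent 50 at index 2, swap → [57, 52, 66, 30, 36, 50, 26, 12, 5, 16, 19, 44]
66 > parent 57 at index 0, swap → [66, 52, 57, 30, 36, 50, 26, 12, 5, 16, 19, 44]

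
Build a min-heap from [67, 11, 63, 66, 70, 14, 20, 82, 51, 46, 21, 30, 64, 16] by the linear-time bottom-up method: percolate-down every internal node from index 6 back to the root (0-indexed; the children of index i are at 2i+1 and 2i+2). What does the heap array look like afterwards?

[11, 21, 14, 51, 46, 30, 16, 82, 66, 67, 70, 63, 64, 20]

sift down from index 6:
  20 vs only child 16 at index 13, swap → [67, 11, 63, 66, 70, 14, 16, 82, 51, 46, 21, 30, 64, 20]
sift down from index 5: already satisfies heap property
sift down from index 4:
  70 vs smaller child 21 at index 10, swap → [67, 11, 63, 66, 21, 14, 16, 82, 51, 46, 70, 30, 64, 20]
sift down from index 3:
  66 vs smaller child 51 at index 8, swap → [67, 11, 63, 51, 21, 14, 16, 82, 66, 46, 70, 30, 64, 20]
sift down from index 2:
  63 vs smaller child 14 at index 5, swap → [67, 11, 14, 51, 21, 63, 16, 82, 66, 46, 70, 30, 64, 20]
  63 vs smaller child 30 at index 11, swap → [67, 11, 14, 51, 21, 30, 16, 82, 66, 46, 70, 63, 64, 20]
sift down from index 1: already satisfies heap property
sift down from index 0:
  67 vs smaller child 11 at index 1, swap → [11, 67, 14, 51, 21, 30, 16, 82, 66, 46, 70, 63, 64, 20]
  67 vs smaller child 21 at index 4, swap → [11, 21, 14, 51, 67, 30, 16, 82, 66, 46, 70, 63, 64, 20]
  67 vs smaller child 46 at index 9, swap → [11, 21, 14, 51, 46, 30, 16, 82, 66, 67, 70, 63, 64, 20]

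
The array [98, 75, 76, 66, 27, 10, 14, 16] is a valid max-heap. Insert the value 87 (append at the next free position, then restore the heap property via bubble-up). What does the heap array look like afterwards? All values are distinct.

[98, 87, 76, 75, 27, 10, 14, 16, 66]

append 87 at index 8 → [98, 75, 76, 66, 27, 10, 14, 16, 87]
87 > parent 66 at index 3, swap → [98, 75, 76, 87, 27, 10, 14, 16, 66]
87 > parent 75 at index 1, swap → [98, 87, 76, 75, 27, 10, 14, 16, 66]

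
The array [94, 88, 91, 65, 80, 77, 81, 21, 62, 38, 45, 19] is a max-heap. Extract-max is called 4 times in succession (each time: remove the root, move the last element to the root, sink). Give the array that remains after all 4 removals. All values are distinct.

extract-max #1 returns 94:
  remove root 94; move last element 19 to root → [19, 88, 91, 65, 80, 77, 81, 21, 62, 38, 45]
  19 vs larger child 91 at index 2, swap → [91, 88, 19, 65, 80, 77, 81, 21, 62, 38, 45]
  19 vs larger child 81 at index 6, swap → [91, 88, 81, 65, 80, 77, 19, 21, 62, 38, 45]
extract-max #2 returns 91:
  remove root 91; move last element 45 to root → [45, 88, 81, 65, 80, 77, 19, 21, 62, 38]
  45 vs larger child 88 at index 1, swap → [88, 45, 81, 65, 80, 77, 19, 21, 62, 38]
  45 vs larger child 80 at index 4, swap → [88, 80, 81, 65, 45, 77, 19, 21, 62, 38]
extract-max #3 returns 88:
  remove root 88; move last element 38 to root → [38, 80, 81, 65, 45, 77, 19, 21, 62]
  38 vs larger child 81 at index 2, swap → [81, 80, 38, 65, 45, 77, 19, 21, 62]
  38 vs larger child 77 at index 5, swap → [81, 80, 77, 65, 45, 38, 19, 21, 62]
extract-max #4 returns 81:
  remove root 81; move last element 62 to root → [62, 80, 77, 65, 45, 38, 19, 21]
  62 vs larger child 80 at index 1, swap → [80, 62, 77, 65, 45, 38, 19, 21]
  62 vs larger child 65 at index 3, swap → [80, 65, 77, 62, 45, 38, 19, 21]

[80, 65, 77, 62, 45, 38, 19, 21]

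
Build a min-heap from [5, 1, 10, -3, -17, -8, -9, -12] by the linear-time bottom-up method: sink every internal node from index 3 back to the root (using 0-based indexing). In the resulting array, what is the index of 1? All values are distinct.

sift down from index 3:
  -3 vs only child -12 at index 7, swap → [5, 1, 10, -12, -17, -8, -9, -3]
sift down from index 2:
  10 vs smaller child -9 at index 6, swap → [5, 1, -9, -12, -17, -8, 10, -3]
sift down from index 1:
  1 vs smaller child -17 at index 4, swap → [5, -17, -9, -12, 1, -8, 10, -3]
sift down from index 0:
  5 vs smaller child -17 at index 1, swap → [-17, 5, -9, -12, 1, -8, 10, -3]
  5 vs smaller child -12 at index 3, swap → [-17, -12, -9, 5, 1, -8, 10, -3]
  5 vs only child -3 at index 7, swap → [-17, -12, -9, -3, 1, -8, 10, 5]
resulting array: [-17, -12, -9, -3, 1, -8, 10, 5]

4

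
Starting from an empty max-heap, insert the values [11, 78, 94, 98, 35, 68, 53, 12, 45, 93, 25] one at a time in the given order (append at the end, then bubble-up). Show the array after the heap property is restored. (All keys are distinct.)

[98, 94, 78, 45, 93, 68, 53, 11, 12, 35, 25]

Insert 11:
  append 11 at index 0 → [11] (no swap needed)
Insert 78:
  append 78 at index 1 → [11, 78]
  78 > parent 11 at index 0, swap → [78, 11]
Insert 94:
  append 94 at index 2 → [78, 11, 94]
  94 > parent 78 at index 0, swap → [94, 11, 78]
Insert 98:
  append 98 at index 3 → [94, 11, 78, 98]
  98 > parent 11 at index 1, swap → [94, 98, 78, 11]
  98 > parent 94 at index 0, swap → [98, 94, 78, 11]
Insert 35:
  append 35 at index 4 → [98, 94, 78, 11, 35] (no swap needed)
Insert 68:
  append 68 at index 5 → [98, 94, 78, 11, 35, 68] (no swap needed)
Insert 53:
  append 53 at index 6 → [98, 94, 78, 11, 35, 68, 53] (no swap needed)
Insert 12:
  append 12 at index 7 → [98, 94, 78, 11, 35, 68, 53, 12]
  12 > parent 11 at index 3, swap → [98, 94, 78, 12, 35, 68, 53, 11]
Insert 45:
  append 45 at index 8 → [98, 94, 78, 12, 35, 68, 53, 11, 45]
  45 > parent 12 at index 3, swap → [98, 94, 78, 45, 35, 68, 53, 11, 12]
Insert 93:
  append 93 at index 9 → [98, 94, 78, 45, 35, 68, 53, 11, 12, 93]
  93 > parent 35 at index 4, swap → [98, 94, 78, 45, 93, 68, 53, 11, 12, 35]
Insert 25:
  append 25 at index 10 → [98, 94, 78, 45, 93, 68, 53, 11, 12, 35, 25] (no swap needed)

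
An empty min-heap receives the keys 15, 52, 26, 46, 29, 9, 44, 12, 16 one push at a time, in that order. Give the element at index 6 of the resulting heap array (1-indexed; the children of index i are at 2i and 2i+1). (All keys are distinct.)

26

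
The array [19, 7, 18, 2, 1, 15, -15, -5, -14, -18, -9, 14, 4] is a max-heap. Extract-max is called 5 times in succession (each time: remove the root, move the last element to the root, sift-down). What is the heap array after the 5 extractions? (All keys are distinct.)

[4, 2, -9, -5, 1, -14, -15, -18]

extract-max #1 returns 19:
  remove root 19; move last element 4 to root → [4, 7, 18, 2, 1, 15, -15, -5, -14, -18, -9, 14]
  4 vs larger child 18 at index 2, swap → [18, 7, 4, 2, 1, 15, -15, -5, -14, -18, -9, 14]
  4 vs larger child 15 at index 5, swap → [18, 7, 15, 2, 1, 4, -15, -5, -14, -18, -9, 14]
  4 vs only child 14 at index 11, swap → [18, 7, 15, 2, 1, 14, -15, -5, -14, -18, -9, 4]
extract-max #2 returns 18:
  remove root 18; move last element 4 to root → [4, 7, 15, 2, 1, 14, -15, -5, -14, -18, -9]
  4 vs larger child 15 at index 2, swap → [15, 7, 4, 2, 1, 14, -15, -5, -14, -18, -9]
  4 vs larger child 14 at index 5, swap → [15, 7, 14, 2, 1, 4, -15, -5, -14, -18, -9]
extract-max #3 returns 15:
  remove root 15; move last element -9 to root → [-9, 7, 14, 2, 1, 4, -15, -5, -14, -18]
  -9 vs larger child 14 at index 2, swap → [14, 7, -9, 2, 1, 4, -15, -5, -14, -18]
  -9 vs larger child 4 at index 5, swap → [14, 7, 4, 2, 1, -9, -15, -5, -14, -18]
extract-max #4 returns 14:
  remove root 14; move last element -18 to root → [-18, 7, 4, 2, 1, -9, -15, -5, -14]
  -18 vs larger child 7 at index 1, swap → [7, -18, 4, 2, 1, -9, -15, -5, -14]
  -18 vs larger child 2 at index 3, swap → [7, 2, 4, -18, 1, -9, -15, -5, -14]
  -18 vs larger child -5 at index 7, swap → [7, 2, 4, -5, 1, -9, -15, -18, -14]
extract-max #5 returns 7:
  remove root 7; move last element -14 to root → [-14, 2, 4, -5, 1, -9, -15, -18]
  -14 vs larger child 4 at index 2, swap → [4, 2, -14, -5, 1, -9, -15, -18]
  -14 vs larger child -9 at index 5, swap → [4, 2, -9, -5, 1, -14, -15, -18]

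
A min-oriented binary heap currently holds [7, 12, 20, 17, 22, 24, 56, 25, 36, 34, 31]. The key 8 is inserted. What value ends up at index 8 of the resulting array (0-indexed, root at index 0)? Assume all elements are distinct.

36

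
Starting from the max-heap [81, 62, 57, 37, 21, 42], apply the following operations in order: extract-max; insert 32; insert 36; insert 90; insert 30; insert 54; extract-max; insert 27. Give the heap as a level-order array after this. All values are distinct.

[62, 54, 57, 42, 27, 32, 36, 37, 30, 21]

extract-max → returns 81:
  remove root 81; move last element 42 to root → [42, 62, 57, 37, 21]
  42 vs larger child 62 at index 1, swap → [62, 42, 57, 37, 21]
insert 32:
  append 32 at index 5 → [62, 42, 57, 37, 21, 32] (no swap needed)
insert 36:
  append 36 at index 6 → [62, 42, 57, 37, 21, 32, 36] (no swap needed)
insert 90:
  append 90 at index 7 → [62, 42, 57, 37, 21, 32, 36, 90]
  90 > parent 37 at index 3, swap → [62, 42, 57, 90, 21, 32, 36, 37]
  90 > parent 42 at index 1, swap → [62, 90, 57, 42, 21, 32, 36, 37]
  90 > parent 62 at index 0, swap → [90, 62, 57, 42, 21, 32, 36, 37]
insert 30:
  append 30 at index 8 → [90, 62, 57, 42, 21, 32, 36, 37, 30] (no swap needed)
insert 54:
  append 54 at index 9 → [90, 62, 57, 42, 21, 32, 36, 37, 30, 54]
  54 > parent 21 at index 4, swap → [90, 62, 57, 42, 54, 32, 36, 37, 30, 21]
extract-max → returns 90:
  remove root 90; move last element 21 to root → [21, 62, 57, 42, 54, 32, 36, 37, 30]
  21 vs larger child 62 at index 1, swap → [62, 21, 57, 42, 54, 32, 36, 37, 30]
  21 vs larger child 54 at index 4, swap → [62, 54, 57, 42, 21, 32, 36, 37, 30]
insert 27:
  append 27 at index 9 → [62, 54, 57, 42, 21, 32, 36, 37, 30, 27]
  27 > parent 21 at index 4, swap → [62, 54, 57, 42, 27, 32, 36, 37, 30, 21]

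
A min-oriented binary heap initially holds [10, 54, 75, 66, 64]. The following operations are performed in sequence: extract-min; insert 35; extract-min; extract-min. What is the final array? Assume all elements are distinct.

[64, 66, 75]

extract-min → returns 10:
  remove root 10; move last element 64 to root → [64, 54, 75, 66]
  64 vs smaller child 54 at index 1, swap → [54, 64, 75, 66]
insert 35:
  append 35 at index 4 → [54, 64, 75, 66, 35]
  35 < parent 64 at index 1, swap → [54, 35, 75, 66, 64]
  35 < parent 54 at index 0, swap → [35, 54, 75, 66, 64]
extract-min → returns 35:
  remove root 35; move last element 64 to root → [64, 54, 75, 66]
  64 vs smaller child 54 at index 1, swap → [54, 64, 75, 66]
extract-min → returns 54:
  remove root 54; move last element 66 to root → [66, 64, 75]
  66 vs smaller child 64 at index 1, swap → [64, 66, 75]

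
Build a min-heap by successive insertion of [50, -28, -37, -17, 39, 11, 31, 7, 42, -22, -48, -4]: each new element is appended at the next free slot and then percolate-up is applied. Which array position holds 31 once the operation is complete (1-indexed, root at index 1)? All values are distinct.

7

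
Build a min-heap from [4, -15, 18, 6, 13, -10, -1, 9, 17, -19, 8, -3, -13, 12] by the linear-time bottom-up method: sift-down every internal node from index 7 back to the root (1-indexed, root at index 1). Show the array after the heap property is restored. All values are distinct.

[-19, -15, -13, 6, 4, -10, -1, 9, 17, 13, 8, -3, 18, 12]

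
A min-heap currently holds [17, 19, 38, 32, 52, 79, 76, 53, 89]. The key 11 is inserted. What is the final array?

[11, 17, 38, 32, 19, 79, 76, 53, 89, 52]

append 11 at index 9 → [17, 19, 38, 32, 52, 79, 76, 53, 89, 11]
11 < parent 52 at index 4, swap → [17, 19, 38, 32, 11, 79, 76, 53, 89, 52]
11 < parent 19 at index 1, swap → [17, 11, 38, 32, 19, 79, 76, 53, 89, 52]
11 < parent 17 at index 0, swap → [11, 17, 38, 32, 19, 79, 76, 53, 89, 52]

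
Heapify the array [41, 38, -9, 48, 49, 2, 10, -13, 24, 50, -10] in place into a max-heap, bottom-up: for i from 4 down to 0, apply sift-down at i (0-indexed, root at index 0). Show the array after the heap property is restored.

[50, 49, 10, 48, 41, 2, -9, -13, 24, 38, -10]

sift down from index 4:
  49 vs larger child 50 at index 9, swap → [41, 38, -9, 48, 50, 2, 10, -13, 24, 49, -10]
sift down from index 3: already satisfies heap property
sift down from index 2:
  -9 vs larger child 10 at index 6, swap → [41, 38, 10, 48, 50, 2, -9, -13, 24, 49, -10]
sift down from index 1:
  38 vs larger child 50 at index 4, swap → [41, 50, 10, 48, 38, 2, -9, -13, 24, 49, -10]
  38 vs larger child 49 at index 9, swap → [41, 50, 10, 48, 49, 2, -9, -13, 24, 38, -10]
sift down from index 0:
  41 vs larger child 50 at index 1, swap → [50, 41, 10, 48, 49, 2, -9, -13, 24, 38, -10]
  41 vs larger child 49 at index 4, swap → [50, 49, 10, 48, 41, 2, -9, -13, 24, 38, -10]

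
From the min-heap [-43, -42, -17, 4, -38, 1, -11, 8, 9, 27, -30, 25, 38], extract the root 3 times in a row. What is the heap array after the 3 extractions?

[-30, 4, -17, 8, 25, 1, -11, 38, 9, 27]

extract-min #1 returns -43:
  remove root -43; move last element 38 to root → [38, -42, -17, 4, -38, 1, -11, 8, 9, 27, -30, 25]
  38 vs smaller child -42 at index 1, swap → [-42, 38, -17, 4, -38, 1, -11, 8, 9, 27, -30, 25]
  38 vs smaller child -38 at index 4, swap → [-42, -38, -17, 4, 38, 1, -11, 8, 9, 27, -30, 25]
  38 vs smaller child -30 at index 10, swap → [-42, -38, -17, 4, -30, 1, -11, 8, 9, 27, 38, 25]
extract-min #2 returns -42:
  remove root -42; move last element 25 to root → [25, -38, -17, 4, -30, 1, -11, 8, 9, 27, 38]
  25 vs smaller child -38 at index 1, swap → [-38, 25, -17, 4, -30, 1, -11, 8, 9, 27, 38]
  25 vs smaller child -30 at index 4, swap → [-38, -30, -17, 4, 25, 1, -11, 8, 9, 27, 38]
extract-min #3 returns -38:
  remove root -38; move last element 38 to root → [38, -30, -17, 4, 25, 1, -11, 8, 9, 27]
  38 vs smaller child -30 at index 1, swap → [-30, 38, -17, 4, 25, 1, -11, 8, 9, 27]
  38 vs smaller child 4 at index 3, swap → [-30, 4, -17, 38, 25, 1, -11, 8, 9, 27]
  38 vs smaller child 8 at index 7, swap → [-30, 4, -17, 8, 25, 1, -11, 38, 9, 27]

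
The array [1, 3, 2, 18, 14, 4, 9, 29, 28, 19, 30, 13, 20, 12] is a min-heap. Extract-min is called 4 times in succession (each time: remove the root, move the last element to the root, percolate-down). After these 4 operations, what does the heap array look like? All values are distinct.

[9, 14, 12, 18, 19, 30, 13, 29, 28, 20]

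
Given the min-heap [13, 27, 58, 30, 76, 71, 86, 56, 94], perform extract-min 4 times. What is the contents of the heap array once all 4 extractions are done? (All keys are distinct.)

[58, 76, 71, 94, 86]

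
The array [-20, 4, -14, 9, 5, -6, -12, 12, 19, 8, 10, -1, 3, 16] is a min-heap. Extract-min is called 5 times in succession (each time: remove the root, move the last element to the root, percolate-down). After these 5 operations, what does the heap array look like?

extract-min #1 returns -20:
  remove root -20; move last element 16 to root → [16, 4, -14, 9, 5, -6, -12, 12, 19, 8, 10, -1, 3]
  16 vs smaller child -14 at index 2, swap → [-14, 4, 16, 9, 5, -6, -12, 12, 19, 8, 10, -1, 3]
  16 vs smaller child -12 at index 6, swap → [-14, 4, -12, 9, 5, -6, 16, 12, 19, 8, 10, -1, 3]
extract-min #2 returns -14:
  remove root -14; move last element 3 to root → [3, 4, -12, 9, 5, -6, 16, 12, 19, 8, 10, -1]
  3 vs smaller child -12 at index 2, swap → [-12, 4, 3, 9, 5, -6, 16, 12, 19, 8, 10, -1]
  3 vs smaller child -6 at index 5, swap → [-12, 4, -6, 9, 5, 3, 16, 12, 19, 8, 10, -1]
  3 vs only child -1 at index 11, swap → [-12, 4, -6, 9, 5, -1, 16, 12, 19, 8, 10, 3]
extract-min #3 returns -12:
  remove root -12; move last element 3 to root → [3, 4, -6, 9, 5, -1, 16, 12, 19, 8, 10]
  3 vs smaller child -6 at index 2, swap → [-6, 4, 3, 9, 5, -1, 16, 12, 19, 8, 10]
  3 vs smaller child -1 at index 5, swap → [-6, 4, -1, 9, 5, 3, 16, 12, 19, 8, 10]
extract-min #4 returns -6:
  remove root -6; move last element 10 to root → [10, 4, -1, 9, 5, 3, 16, 12, 19, 8]
  10 vs smaller child -1 at index 2, swap → [-1, 4, 10, 9, 5, 3, 16, 12, 19, 8]
  10 vs smaller child 3 at index 5, swap → [-1, 4, 3, 9, 5, 10, 16, 12, 19, 8]
extract-min #5 returns -1:
  remove root -1; move last element 8 to root → [8, 4, 3, 9, 5, 10, 16, 12, 19]
  8 vs smaller child 3 at index 2, swap → [3, 4, 8, 9, 5, 10, 16, 12, 19]

[3, 4, 8, 9, 5, 10, 16, 12, 19]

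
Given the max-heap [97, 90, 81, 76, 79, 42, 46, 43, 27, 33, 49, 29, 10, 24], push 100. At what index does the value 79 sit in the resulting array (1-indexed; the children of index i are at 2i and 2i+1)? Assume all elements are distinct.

append 100 at index 15 → [97, 90, 81, 76, 79, 42, 46, 43, 27, 33, 49, 29, 10, 24, 100]
100 > parent 46 at index 7, swap → [97, 90, 81, 76, 79, 42, 100, 43, 27, 33, 49, 29, 10, 24, 46]
100 > parent 81 at index 3, swap → [97, 90, 100, 76, 79, 42, 81, 43, 27, 33, 49, 29, 10, 24, 46]
100 > parent 97 at index 1, swap → [100, 90, 97, 76, 79, 42, 81, 43, 27, 33, 49, 29, 10, 24, 46]
resulting array: [100, 90, 97, 76, 79, 42, 81, 43, 27, 33, 49, 29, 10, 24, 46]

5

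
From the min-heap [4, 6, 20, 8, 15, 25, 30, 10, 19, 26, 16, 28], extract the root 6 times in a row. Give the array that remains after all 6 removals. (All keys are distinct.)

[19, 26, 20, 28, 30, 25]

extract-min #1 returns 4:
  remove root 4; move last element 28 to root → [28, 6, 20, 8, 15, 25, 30, 10, 19, 26, 16]
  28 vs smaller child 6 at index 1, swap → [6, 28, 20, 8, 15, 25, 30, 10, 19, 26, 16]
  28 vs smaller child 8 at index 3, swap → [6, 8, 20, 28, 15, 25, 30, 10, 19, 26, 16]
  28 vs smaller child 10 at index 7, swap → [6, 8, 20, 10, 15, 25, 30, 28, 19, 26, 16]
extract-min #2 returns 6:
  remove root 6; move last element 16 to root → [16, 8, 20, 10, 15, 25, 30, 28, 19, 26]
  16 vs smaller child 8 at index 1, swap → [8, 16, 20, 10, 15, 25, 30, 28, 19, 26]
  16 vs smaller child 10 at index 3, swap → [8, 10, 20, 16, 15, 25, 30, 28, 19, 26]
extract-min #3 returns 8:
  remove root 8; move last element 26 to root → [26, 10, 20, 16, 15, 25, 30, 28, 19]
  26 vs smaller child 10 at index 1, swap → [10, 26, 20, 16, 15, 25, 30, 28, 19]
  26 vs smaller child 15 at index 4, swap → [10, 15, 20, 16, 26, 25, 30, 28, 19]
extract-min #4 returns 10:
  remove root 10; move last element 19 to root → [19, 15, 20, 16, 26, 25, 30, 28]
  19 vs smaller child 15 at index 1, swap → [15, 19, 20, 16, 26, 25, 30, 28]
  19 vs smaller child 16 at index 3, swap → [15, 16, 20, 19, 26, 25, 30, 28]
extract-min #5 returns 15:
  remove root 15; move last element 28 to root → [28, 16, 20, 19, 26, 25, 30]
  28 vs smaller child 16 at index 1, swap → [16, 28, 20, 19, 26, 25, 30]
  28 vs smaller child 19 at index 3, swap → [16, 19, 20, 28, 26, 25, 30]
extract-min #6 returns 16:
  remove root 16; move last element 30 to root → [30, 19, 20, 28, 26, 25]
  30 vs smaller child 19 at index 1, swap → [19, 30, 20, 28, 26, 25]
  30 vs smaller child 26 at index 4, swap → [19, 26, 20, 28, 30, 25]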